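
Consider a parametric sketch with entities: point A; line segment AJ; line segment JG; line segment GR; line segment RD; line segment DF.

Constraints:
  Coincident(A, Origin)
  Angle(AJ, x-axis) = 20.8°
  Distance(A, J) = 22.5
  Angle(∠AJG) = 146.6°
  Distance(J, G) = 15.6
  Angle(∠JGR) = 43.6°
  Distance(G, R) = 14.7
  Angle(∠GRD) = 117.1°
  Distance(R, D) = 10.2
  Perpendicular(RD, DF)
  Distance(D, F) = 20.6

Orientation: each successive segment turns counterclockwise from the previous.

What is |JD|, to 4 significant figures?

8.222

∠JGR = 43.6° gives GR at -169.4° from the x-axis; with |GR| = 14.7, R = (15.71, 17.94). ∠GRD = 117.1° gives RD at -106.5° from the x-axis; with |RD| = 10.2, D = (12.81, 8.158). Then |JD| = |D − J| = 8.222.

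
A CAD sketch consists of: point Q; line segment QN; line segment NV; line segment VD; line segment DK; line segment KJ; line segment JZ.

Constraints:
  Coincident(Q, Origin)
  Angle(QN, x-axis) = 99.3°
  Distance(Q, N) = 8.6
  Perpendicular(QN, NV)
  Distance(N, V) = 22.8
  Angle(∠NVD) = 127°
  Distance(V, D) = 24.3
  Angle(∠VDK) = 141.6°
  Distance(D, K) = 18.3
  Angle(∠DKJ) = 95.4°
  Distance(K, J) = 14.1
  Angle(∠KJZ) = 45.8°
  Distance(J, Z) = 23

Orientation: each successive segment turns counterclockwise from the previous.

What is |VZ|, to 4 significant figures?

25.88

Q is at the origin; QN runs at 99.3° with length 8.6, so N = (-1.390, 8.487). QN ⟂ NV, so NV runs at -170.7°; with |NV| = 22.8, V = (-23.89, 4.802). ∠NVD = 127.0° gives VD at -117.7° from the x-axis; with |VD| = 24.3, D = (-35.19, -16.71). ∠VDK = 141.6° gives DK at -79.30° from the x-axis; with |DK| = 18.3, K = (-31.79, -34.69). ∠DKJ = 95.4° gives KJ at 5.300° from the x-axis; with |KJ| = 14.1, J = (-17.75, -33.39). ∠KJZ = 45.8° gives JZ at 139.5° from the x-axis; with |JZ| = 23.0, Z = (-35.24, -18.45). Then |VZ| = |Z − V| = 25.88.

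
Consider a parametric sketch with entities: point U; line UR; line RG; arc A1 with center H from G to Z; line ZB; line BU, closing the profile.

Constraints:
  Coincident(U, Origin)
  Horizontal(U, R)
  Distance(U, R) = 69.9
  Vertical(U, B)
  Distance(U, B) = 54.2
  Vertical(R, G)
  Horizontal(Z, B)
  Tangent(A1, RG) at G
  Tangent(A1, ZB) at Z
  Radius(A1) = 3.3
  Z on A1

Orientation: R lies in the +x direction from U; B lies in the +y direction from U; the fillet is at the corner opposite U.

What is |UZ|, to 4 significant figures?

85.87

U is at the origin; UR is horizontal with |UR| = 69.9 and R on the +x side, so R = (69.90, 0.000). UB is vertical with |UB| = 54.2 and B on the +y side, so B = (0.000, 54.20). The virtual corner opposite U is at (69.90, 54.20). The tangent condition forces HG to be normal to RG and A1 meets ZB tangentially, so HZ is at right angles to ZB, with radius 3.3, so the center H sits 3.3 in from both sides at H = (66.60, 50.90). That places the tangent points at G = (69.90, 50.90) on RG and Z = (66.60, 54.20) on ZB. Then |UZ| = |Z − U| = 85.87.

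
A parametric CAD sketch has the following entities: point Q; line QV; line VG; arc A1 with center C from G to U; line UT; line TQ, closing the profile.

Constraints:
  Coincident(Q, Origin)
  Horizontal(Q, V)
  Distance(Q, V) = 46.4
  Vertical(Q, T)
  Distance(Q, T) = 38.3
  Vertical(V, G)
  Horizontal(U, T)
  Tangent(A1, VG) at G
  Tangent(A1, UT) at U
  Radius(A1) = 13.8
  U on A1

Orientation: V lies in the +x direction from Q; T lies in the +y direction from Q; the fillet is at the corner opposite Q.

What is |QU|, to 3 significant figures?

50.3

The virtual corner opposite Q is at (46.4, 38.3). Since A1 is tangent to VG there, CG ⟂ VG and tangency of A1 to UT means the radius CU is perpendicular to UT, with radius 13.8, so the center C sits 13.8 in from both sides at C = (32.6, 24.5). That places the tangent points at G = (46.4, 24.5) on VG and U = (32.6, 38.3) on UT. Then |QU| = |U − Q| = 50.3.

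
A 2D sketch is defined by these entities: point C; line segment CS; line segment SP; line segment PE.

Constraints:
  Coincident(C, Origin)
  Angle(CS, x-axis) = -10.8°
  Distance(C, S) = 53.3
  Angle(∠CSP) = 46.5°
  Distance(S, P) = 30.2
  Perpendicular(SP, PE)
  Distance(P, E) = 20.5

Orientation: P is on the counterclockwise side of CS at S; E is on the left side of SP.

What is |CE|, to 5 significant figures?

19.287

C is at the origin; CS runs at -10.8° with length 53.3, so S = 53.3·(cos -10.8°, sin -10.8°) = (52.356, -9.9874). ∠CSP = 46.5°, so SP runs at -10.8° + (180° − 46.5°) = 122.70° from the x-axis; with |SP| = 30.2, P = S + 30.2·(cos 122.70°, sin 122.70°) = (36.041, 15.426). SP ⟂ PE; with |PE| = 20.5 on the left of SP, E = P + 20.5·(-0.84151, -0.54024) = (18.790, 4.3513). Then |CE| = |E − C| = 19.287.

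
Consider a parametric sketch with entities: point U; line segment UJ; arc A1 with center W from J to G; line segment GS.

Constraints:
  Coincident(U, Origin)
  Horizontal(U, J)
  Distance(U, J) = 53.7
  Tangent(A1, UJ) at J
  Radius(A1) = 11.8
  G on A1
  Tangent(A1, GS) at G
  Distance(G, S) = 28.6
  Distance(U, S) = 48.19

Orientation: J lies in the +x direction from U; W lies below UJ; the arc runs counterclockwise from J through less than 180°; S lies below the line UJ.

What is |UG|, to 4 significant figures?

43.28

U is at the origin; UJ is horizontal with |UJ| = 53.7 and J on the +x side, so J = (53.70, 0.000). Tangency of A1 to UJ means the radius WJ is perpendicular to UJ, so W = J + (0, -11.8) = (53.70, -11.80). Since WG ⟂ GS (tangency), |WS| = √(11.8² + 28.6²) = 30.94 regardless of where G sits on A1. So S lies on both circle(U, 48.19) and circle(W, 30.94); the below-UJ intersection is S = (33.18, -34.95). G is the foot of the tangent from S: G = (42.55, -7.932).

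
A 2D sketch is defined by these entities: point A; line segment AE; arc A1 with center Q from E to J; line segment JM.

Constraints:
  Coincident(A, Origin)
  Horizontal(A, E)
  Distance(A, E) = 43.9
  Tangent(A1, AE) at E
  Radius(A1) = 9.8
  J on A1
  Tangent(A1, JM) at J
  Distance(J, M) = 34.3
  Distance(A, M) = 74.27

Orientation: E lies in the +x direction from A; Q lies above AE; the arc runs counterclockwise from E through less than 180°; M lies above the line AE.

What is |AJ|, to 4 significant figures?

53.84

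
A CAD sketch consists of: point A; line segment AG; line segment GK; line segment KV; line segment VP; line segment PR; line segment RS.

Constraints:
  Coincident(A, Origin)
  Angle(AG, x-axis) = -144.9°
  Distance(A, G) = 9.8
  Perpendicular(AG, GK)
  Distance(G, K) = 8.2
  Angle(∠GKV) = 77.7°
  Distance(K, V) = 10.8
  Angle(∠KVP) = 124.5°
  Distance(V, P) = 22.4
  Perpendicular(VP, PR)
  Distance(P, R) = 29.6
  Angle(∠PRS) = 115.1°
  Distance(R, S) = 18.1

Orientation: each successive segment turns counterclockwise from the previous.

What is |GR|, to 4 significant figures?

27.34

A is at the origin; AG runs at -144.9° with length 9.8, so G = (-8.018, -5.635). AG is perpendicular to GK, so GK runs at -54.90°; with |GK| = 8.2, K = (-3.303, -12.34). ∠GKV = 77.7° gives KV at 47.40° from the x-axis; with |KV| = 10.8, V = (4.007, -4.394). ∠KVP = 124.5° gives VP at 102.9° from the x-axis; with |VP| = 22.4, P = (-0.9934, 17.44). VP ⟂ PR, so PR runs at -167.1°; with |PR| = 29.6, R = (-29.85, 10.83). Then |GR| = |R − G| = 27.34.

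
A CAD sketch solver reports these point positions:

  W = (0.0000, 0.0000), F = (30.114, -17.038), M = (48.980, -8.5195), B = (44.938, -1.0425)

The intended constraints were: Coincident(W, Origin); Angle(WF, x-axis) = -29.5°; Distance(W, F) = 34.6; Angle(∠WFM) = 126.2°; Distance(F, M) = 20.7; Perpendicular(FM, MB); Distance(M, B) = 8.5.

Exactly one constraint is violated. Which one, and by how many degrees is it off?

Perpendicular(FM, MB) — off by 4.09°.

W = (0.00, 0.00) ✓; WF at -29.50° ✓; |WF| = 34.60 ✓; ∠WFM = 126.2° ✓; |FM| = 20.70 ✓; ∠(FM, MB) = 94.09° ✗; |MB| = 8.500 ✓.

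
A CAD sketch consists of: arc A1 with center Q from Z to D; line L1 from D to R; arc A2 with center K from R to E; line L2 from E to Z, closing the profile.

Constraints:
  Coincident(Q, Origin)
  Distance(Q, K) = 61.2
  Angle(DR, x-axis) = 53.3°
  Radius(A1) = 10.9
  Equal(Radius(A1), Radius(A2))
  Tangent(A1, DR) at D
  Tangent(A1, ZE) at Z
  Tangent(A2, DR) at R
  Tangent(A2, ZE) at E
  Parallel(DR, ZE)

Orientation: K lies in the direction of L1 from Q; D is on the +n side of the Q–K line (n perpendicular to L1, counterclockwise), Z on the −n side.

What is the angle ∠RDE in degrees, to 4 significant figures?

19.61°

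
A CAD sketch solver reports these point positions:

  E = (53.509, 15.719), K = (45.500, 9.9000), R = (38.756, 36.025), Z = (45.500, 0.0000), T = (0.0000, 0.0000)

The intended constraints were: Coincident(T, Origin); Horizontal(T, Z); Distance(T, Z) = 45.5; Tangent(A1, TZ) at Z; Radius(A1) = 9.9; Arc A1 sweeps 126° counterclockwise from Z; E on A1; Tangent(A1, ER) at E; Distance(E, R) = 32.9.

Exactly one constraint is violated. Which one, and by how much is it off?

Distance(E, R) = 32.9 — off by 7.80.

T = (0.00, 0.00) ✓; T.y = 0.00, Z.y = 0.00 ✓; |TZ| = 45.50 ✓; ∠(KZ, ZT) = 90.00° ✓; |KZ| = 9.900 ✓; bearing(K→E) − bearing(K→Z) = 126.0° ✓; |KE| = 9.900 ✓; ∠(KE, ER) = 90.00° ✓; |ER| = 25.10 ✗.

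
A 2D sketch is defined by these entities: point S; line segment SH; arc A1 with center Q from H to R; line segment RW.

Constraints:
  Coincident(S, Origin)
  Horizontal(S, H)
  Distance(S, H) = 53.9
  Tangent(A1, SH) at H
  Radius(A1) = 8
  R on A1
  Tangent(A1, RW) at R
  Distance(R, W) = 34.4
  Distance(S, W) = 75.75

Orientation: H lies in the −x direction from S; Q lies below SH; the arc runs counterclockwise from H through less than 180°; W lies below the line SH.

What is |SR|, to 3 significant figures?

62.4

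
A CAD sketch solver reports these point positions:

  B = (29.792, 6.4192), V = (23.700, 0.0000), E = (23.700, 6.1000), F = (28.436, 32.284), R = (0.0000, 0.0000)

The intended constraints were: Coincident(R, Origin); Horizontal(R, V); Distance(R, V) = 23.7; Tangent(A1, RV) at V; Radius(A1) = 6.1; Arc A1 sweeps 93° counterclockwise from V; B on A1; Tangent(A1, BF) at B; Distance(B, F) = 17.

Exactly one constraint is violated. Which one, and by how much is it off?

Distance(B, F) = 17 — off by 8.90.

R = (0.00, 0.00) ✓; R.y = 0.00, V.y = 0.00 ✓; |RV| = 23.70 ✓; ∠(EV, VR) = 90.00° ✓; |EV| = 6.100 ✓; bearing(E→B) − bearing(E→V) = 93.00° ✓; |EB| = 6.100 ✓; ∠(EB, BF) = 90.00° ✓; |BF| = 25.90 ✗.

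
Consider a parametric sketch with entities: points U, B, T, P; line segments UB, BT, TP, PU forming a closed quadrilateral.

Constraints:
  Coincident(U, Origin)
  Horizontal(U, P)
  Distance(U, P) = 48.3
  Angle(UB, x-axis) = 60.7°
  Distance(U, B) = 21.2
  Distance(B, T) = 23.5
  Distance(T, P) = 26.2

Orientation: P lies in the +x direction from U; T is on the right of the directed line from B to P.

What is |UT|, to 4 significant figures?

22.24

U is at the origin; U and P share the same y with |UP| = 48.3 and P in +x, so P = (48.3, 0). UB runs at 60.7° with |UB| = 21.2, so B = (10.37, 18.49). T is determined by |BT| = 23.5 and |TP| = 26.2 together: it lies at the intersection of circle(B, 23.5) and circle(P, 26.2). With |BP| = 42.19, the foot of the radical line on BP is 19.51 from B and the perpendicular offset is √(23.5² − 19.51²) = 13.11. Taking the right-of-BP solution: T = (22.16, -1.841).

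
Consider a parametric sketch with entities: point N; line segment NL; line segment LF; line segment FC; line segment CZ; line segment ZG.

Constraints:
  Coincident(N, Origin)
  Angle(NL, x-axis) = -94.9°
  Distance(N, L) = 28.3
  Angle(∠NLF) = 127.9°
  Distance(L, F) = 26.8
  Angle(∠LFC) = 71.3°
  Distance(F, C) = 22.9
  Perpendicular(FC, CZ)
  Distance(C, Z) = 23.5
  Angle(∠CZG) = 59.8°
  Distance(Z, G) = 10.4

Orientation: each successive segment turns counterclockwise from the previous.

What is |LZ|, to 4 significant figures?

14.43

N is at the origin; NL runs at -94.9° with length 28.3, so L = (-2.417, -28.20). ∠NLF = 127.9° gives LF at -42.80° from the x-axis; with |LF| = 26.8, F = (17.25, -46.41). ∠LFC = 71.3° gives FC at 65.90° from the x-axis; with |FC| = 22.9, C = (26.60, -25.50). The perpendicularity gives CZ at right angles to FC, so CZ runs at 155.9°; with |CZ| = 23.5, Z = (5.146, -15.91). Then |LZ| = |Z − L| = 14.43.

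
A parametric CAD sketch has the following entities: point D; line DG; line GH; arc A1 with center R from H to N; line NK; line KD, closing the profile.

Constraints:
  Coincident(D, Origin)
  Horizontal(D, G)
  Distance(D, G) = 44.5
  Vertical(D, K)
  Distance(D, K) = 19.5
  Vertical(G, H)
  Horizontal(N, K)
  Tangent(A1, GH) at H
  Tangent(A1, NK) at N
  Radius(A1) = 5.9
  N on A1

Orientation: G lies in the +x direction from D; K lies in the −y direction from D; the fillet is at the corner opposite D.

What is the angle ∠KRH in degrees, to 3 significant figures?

171°

D is at the origin; DG is horizontal with |DG| = 44.5 and G on the +x side, so G = (44.5, 0.00). DK is vertical with |DK| = 19.5 and K on the −y side, so K = (0.00, -19.5). The virtual corner opposite D is at (44.5, -19.5). Tangency of A1 to GH means the radius RH is perpendicular to GH and A1 meets NK tangentially, so RN is at right angles to NK, with radius 5.9, so the center R sits 5.9 in from both sides at R = (38.6, -13.6). That places the tangent points at H = (44.5, -13.6) on GH and N = (38.6, -19.5) on NK. Then cos ∠KRH = RK·RH / (|RK||RH|), giving 171°.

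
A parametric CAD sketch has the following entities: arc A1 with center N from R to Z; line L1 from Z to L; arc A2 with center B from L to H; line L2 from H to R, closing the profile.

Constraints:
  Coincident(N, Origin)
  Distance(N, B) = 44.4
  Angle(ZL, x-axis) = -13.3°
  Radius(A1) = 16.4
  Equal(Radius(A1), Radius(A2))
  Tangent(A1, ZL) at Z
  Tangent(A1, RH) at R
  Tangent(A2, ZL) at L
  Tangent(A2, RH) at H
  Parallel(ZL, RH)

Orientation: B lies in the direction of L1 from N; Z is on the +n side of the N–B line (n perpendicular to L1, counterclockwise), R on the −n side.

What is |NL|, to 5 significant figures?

47.332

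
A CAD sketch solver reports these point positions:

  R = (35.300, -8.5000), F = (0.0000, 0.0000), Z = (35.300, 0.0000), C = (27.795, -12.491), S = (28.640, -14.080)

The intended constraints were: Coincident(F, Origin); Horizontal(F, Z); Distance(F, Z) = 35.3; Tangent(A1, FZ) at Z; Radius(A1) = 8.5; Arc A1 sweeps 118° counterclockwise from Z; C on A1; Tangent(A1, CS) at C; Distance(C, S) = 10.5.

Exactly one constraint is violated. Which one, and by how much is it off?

Distance(C, S) = 10.5 — off by 8.70.

F = (0.00, 0.00) ✓; F.y = 0.00, Z.y = 0.00 ✓; |FZ| = 35.30 ✓; ∠(RZ, ZF) = 90.00° ✓; |RZ| = 8.500 ✓; bearing(R→C) − bearing(R→Z) = 118.0° ✓; |RC| = 8.500 ✓; ∠(RC, CS) = 90.00° ✓; |CS| = 1.800 ✗.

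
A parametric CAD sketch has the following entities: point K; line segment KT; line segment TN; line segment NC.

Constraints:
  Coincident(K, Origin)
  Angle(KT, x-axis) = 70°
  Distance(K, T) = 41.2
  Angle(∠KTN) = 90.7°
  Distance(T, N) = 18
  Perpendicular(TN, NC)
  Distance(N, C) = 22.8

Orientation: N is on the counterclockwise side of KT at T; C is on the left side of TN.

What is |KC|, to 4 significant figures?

26.09

∠KTN = 90.7°, so TN runs at 70.0° + (180° − 90.7°) = 159.3° from the x-axis; with |TN| = 18.0, N = T + 18.0·(cos 159.3°, sin 159.3°) = (-2.747, 45.08). TN is perpendicular to NC; with |NC| = 22.8 on the left of TN, C = N + 22.8·(-0.3535, -0.9354) = (-10.81, 23.75). Then |KC| = |C − K| = 26.09.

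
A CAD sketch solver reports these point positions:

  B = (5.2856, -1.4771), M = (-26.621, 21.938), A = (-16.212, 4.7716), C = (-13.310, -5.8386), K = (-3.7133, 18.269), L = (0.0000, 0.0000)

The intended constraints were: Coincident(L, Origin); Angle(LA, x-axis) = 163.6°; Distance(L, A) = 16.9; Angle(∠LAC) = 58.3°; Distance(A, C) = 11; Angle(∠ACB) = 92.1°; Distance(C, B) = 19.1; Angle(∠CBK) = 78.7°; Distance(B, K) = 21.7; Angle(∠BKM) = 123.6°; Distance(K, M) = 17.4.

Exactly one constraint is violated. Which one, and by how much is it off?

Distance(K, M) = 17.4 — off by 5.80.

L = (0.00, 0.00) ✓; LA at 163.6° ✓; |LA| = 16.90 ✓; ∠LAC = 58.30° ✓; |AC| = 11.00 ✓; ∠ACB = 92.10° ✓; |CB| = 19.10 ✓; ∠CBK = 78.70° ✓; |BK| = 21.70 ✓; ∠BKM = 123.6° ✓; |KM| = 23.20 ✗.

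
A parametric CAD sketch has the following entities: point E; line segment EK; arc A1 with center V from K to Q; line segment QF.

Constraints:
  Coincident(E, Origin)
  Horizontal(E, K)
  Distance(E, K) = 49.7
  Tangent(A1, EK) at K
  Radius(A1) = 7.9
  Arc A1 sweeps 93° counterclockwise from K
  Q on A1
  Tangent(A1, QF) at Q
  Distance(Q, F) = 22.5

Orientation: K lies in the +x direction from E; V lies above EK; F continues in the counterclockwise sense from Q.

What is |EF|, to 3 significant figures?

64.3

On A1, K sits at bearing -90° from V; a 93° counterclockwise sweep puts Q at bearing 3°, so Q = V + 7.9·(cos 3°, sin 3°) = (57.6, 8.31). Since A1 is tangent to QF there, VQ ⟂ QF, so QF runs along (−sin 3°, cos 3°); with |QF| = 22.5, F = (56.4, 30.8). Then |EF| = |F − E| = 64.3.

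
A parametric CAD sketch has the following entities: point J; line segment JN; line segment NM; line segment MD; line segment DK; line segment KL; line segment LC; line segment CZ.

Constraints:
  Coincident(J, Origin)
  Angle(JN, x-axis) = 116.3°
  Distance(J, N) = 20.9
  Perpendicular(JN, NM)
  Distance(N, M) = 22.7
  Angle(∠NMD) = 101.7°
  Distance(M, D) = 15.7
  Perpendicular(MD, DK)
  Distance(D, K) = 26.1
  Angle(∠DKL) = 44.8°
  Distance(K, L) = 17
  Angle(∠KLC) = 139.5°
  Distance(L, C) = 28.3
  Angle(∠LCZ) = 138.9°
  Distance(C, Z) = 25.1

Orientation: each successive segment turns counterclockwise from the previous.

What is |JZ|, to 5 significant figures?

60.753

J is at the origin; JN runs at 116.3° with length 20.9, so N = (-9.2602, 18.737). JN ⟂ NM, so NM runs at -153.70°; with |NM| = 22.7, M = (-29.610, 8.6789). ∠NMD = 101.7° gives MD at -75.400° from the x-axis; with |MD| = 15.7, D = (-25.653, -6.5142). The perpendicularity gives DK at right angles to MD, so DK runs at 14.600°; with |DK| = 26.1, K = (-0.39573, 0.064827). ∠DKL = 44.8° gives KL at 149.80° from the x-axis; with |KL| = 17.0, L = (-15.088, 8.6162). ∠KLC = 139.5° gives LC at -169.70° from the x-axis; with |LC| = 28.3, C = (-42.932, 3.5561). ∠LCZ = 138.9° gives CZ at -128.60° from the x-axis; with |CZ| = 25.1, Z = (-58.592, -16.060). Then |JZ| = |Z − J| = 60.753.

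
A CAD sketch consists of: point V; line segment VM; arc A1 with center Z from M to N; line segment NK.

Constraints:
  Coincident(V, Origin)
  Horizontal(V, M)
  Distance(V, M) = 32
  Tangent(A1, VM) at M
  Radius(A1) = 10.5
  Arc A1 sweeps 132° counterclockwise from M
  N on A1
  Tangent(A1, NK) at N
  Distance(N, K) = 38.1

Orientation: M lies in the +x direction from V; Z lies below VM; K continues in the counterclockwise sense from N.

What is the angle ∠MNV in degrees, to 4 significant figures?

78.08°

Tangency of A1 to VM means the radius ZM is perpendicular to VM, so Z = M + (0, -10.5) = (32.00, -10.50). On A1, M sits at bearing 90° from Z; a 132° counterclockwise sweep puts N at bearing 222°, so N = Z + 10.5·(cos 222°, sin 222°) = (24.20, -17.53). Then cos ∠MNV = NM·NV / (|NM||NV|), giving 78.08°.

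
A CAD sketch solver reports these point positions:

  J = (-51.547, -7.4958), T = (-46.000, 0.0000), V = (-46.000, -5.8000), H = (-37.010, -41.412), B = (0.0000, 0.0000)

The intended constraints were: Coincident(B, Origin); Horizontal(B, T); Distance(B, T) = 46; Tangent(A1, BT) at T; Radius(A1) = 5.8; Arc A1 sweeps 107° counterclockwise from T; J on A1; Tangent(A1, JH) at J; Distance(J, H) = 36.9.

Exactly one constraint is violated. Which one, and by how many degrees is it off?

Tangent(A1, JH) at J — off by 6.20°.

B = (0.00, 0.00) ✓; B.y = 0.00, T.y = 0.00 ✓; |BT| = 46.00 ✓; ∠(VT, TB) = 90.00° ✓; |VT| = 5.800 ✓; bearing(V→J) − bearing(V→T) = 107.0° ✓; |VJ| = 5.800 ✓; ∠(VJ, JH) = 83.80° ✗; |JH| = 36.90 ✓.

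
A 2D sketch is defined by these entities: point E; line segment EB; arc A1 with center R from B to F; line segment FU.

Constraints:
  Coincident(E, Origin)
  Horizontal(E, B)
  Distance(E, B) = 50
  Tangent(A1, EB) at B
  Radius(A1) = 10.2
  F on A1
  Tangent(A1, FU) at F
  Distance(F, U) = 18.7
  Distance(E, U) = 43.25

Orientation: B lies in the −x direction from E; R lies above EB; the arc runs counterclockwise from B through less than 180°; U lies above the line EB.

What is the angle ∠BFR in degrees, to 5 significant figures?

53.010°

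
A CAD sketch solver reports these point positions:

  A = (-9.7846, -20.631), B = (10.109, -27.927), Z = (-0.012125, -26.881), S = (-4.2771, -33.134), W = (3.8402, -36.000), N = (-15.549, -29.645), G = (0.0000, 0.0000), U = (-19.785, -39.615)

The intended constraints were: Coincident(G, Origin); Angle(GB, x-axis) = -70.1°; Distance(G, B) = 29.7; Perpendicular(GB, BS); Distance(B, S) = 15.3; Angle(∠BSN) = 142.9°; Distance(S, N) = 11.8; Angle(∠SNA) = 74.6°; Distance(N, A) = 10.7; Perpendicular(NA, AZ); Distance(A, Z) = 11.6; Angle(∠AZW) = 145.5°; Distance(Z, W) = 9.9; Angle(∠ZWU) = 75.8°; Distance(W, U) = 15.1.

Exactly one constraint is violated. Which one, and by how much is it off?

Distance(W, U) = 15.1 — off by 8.80.

G = (0.00, 0.00) ✓; GB at -70.10° ✓; |GB| = 29.70 ✓; ∠(GB, BS) = 90.00° ✓; |BS| = 15.30 ✓; ∠BSN = 142.9° ✓; |SN| = 11.80 ✓; ∠SNA = 74.60° ✓; |NA| = 10.70 ✓; ∠(NA, AZ) = 90.00° ✓; |AZ| = 11.60 ✓; ∠AZW = 145.5° ✓; |ZW| = 9.899 ✓; ∠ZWU = 75.80° ✓; |WU| = 23.90 ✗.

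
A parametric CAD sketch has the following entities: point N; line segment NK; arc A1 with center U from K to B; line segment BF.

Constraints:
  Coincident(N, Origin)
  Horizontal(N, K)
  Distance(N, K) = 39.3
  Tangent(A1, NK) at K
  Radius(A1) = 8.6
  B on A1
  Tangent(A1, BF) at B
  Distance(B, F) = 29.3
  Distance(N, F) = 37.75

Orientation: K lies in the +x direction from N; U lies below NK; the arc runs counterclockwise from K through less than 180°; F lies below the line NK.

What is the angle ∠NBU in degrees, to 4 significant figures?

166.2°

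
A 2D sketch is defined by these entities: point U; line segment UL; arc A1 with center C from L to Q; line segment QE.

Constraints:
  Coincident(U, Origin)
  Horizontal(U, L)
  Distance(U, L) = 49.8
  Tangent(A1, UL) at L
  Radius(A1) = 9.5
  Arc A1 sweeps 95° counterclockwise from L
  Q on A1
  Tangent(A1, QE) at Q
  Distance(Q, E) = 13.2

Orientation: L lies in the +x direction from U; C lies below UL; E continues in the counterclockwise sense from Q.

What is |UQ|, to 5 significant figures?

41.637

U is at the origin; U and L share the same y with |UL| = 49.8 and L on the +x side, so L = (49.800, 0.0000). Since A1 is tangent to UL there, CL ⟂ UL, so C = L + (0, -9.5) = (49.800, -9.5000). On A1, L sits at bearing 90° from C; a 95° counterclockwise sweep puts Q at bearing 185°, so Q = C + 9.5·(cos 185°, sin 185°) = (40.336, -10.328). Then |UQ| = |Q − U| = 41.637.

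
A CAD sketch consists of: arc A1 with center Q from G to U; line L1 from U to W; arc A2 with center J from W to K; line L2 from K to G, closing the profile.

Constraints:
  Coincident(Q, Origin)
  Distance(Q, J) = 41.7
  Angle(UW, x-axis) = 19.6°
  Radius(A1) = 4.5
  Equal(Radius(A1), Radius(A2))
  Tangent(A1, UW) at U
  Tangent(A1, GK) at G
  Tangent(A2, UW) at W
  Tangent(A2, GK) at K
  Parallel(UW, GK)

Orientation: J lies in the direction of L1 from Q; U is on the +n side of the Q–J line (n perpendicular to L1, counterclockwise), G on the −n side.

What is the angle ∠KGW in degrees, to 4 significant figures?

12.18°

Tangency of A1 to both parallel lines with radius 4.5 puts U and G at Q ± 4.5·n: U = (-1.510, 4.239), G = (1.510, -4.239). Equal radii place W and K the same way about J: W = J + 4.5·n = (37.77, 18.23), K = J − 4.5·n = (40.79, 9.749). Then cos ∠KGW = GK·GW / (|GK||GW|), giving 12.18°.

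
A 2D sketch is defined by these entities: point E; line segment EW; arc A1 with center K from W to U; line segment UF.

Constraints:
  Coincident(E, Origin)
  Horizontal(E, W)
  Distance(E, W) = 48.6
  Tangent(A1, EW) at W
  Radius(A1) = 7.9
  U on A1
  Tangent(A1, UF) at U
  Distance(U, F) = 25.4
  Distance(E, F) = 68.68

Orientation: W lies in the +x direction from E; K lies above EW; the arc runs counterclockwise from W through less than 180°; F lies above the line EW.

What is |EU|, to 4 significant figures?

56.73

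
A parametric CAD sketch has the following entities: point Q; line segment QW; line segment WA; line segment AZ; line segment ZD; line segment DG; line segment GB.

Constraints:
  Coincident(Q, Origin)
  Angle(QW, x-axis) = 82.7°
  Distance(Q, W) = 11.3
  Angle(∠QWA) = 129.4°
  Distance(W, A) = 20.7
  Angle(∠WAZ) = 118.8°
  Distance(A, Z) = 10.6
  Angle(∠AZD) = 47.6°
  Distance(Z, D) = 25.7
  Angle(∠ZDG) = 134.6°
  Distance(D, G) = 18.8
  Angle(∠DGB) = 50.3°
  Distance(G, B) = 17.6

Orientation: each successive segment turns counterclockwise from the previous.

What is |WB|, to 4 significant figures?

13.31

∠ZDG = 134.6° gives DG at 12.30° from the x-axis; with |DG| = 18.8, G = (16.87, 13.59). ∠DGB = 50.3° gives GB at 142.0° from the x-axis; with |GB| = 17.6, B = (3.006, 24.43). Then |WB| = |B − W| = 13.31.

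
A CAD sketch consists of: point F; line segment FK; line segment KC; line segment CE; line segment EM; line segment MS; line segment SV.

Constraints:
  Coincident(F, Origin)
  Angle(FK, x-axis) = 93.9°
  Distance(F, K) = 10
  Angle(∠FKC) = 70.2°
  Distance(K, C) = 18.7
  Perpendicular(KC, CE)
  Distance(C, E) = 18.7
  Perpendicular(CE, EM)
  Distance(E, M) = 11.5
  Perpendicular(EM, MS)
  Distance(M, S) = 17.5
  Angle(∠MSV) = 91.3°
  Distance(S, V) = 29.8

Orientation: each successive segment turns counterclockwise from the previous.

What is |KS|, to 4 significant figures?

7.299

F is at the origin; FK runs at 93.9° with length 10.0, so K = (-0.6802, 9.977). ∠FKC = 70.2° gives KC at -156.3° from the x-axis; with |KC| = 18.7, C = (-17.80, 2.460). The perpendicularity gives CE at right angles to KC, so CE runs at -66.30°; with |CE| = 18.7, E = (-10.29, -14.66). The perpendicularity gives EM at right angles to CE, so EM runs at 23.70°; with |EM| = 11.5, M = (0.2435, -10.04). EM is perpendicular to MS, so MS runs at 113.7°; with |MS| = 17.5, S = (-6.791, 5.984). Then |KS| = |S − K| = 7.299.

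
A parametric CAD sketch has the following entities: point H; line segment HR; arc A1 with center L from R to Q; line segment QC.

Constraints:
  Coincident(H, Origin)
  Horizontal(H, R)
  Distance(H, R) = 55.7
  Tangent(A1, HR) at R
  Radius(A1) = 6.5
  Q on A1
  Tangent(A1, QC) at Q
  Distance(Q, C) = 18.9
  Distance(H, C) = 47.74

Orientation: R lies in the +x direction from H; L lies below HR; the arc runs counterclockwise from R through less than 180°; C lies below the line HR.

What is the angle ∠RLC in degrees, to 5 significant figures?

138.99°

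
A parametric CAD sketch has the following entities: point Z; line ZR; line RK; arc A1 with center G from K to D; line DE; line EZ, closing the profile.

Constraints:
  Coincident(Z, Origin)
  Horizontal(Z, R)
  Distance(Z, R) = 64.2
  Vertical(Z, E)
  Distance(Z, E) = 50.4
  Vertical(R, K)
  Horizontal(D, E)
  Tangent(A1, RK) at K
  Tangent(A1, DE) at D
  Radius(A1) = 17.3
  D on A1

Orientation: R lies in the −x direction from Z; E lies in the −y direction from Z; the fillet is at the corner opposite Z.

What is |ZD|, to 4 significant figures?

68.85

The virtual corner opposite Z is at (-64.20, -50.40). Since A1 is tangent to RK there, GK ⟂ RK and A1 meets DE tangentially, so GD is at right angles to DE, with radius 17.3, so the center G sits 17.3 in from both sides at G = (-46.90, -33.10). That places the tangent points at K = (-64.20, -33.10) on RK and D = (-46.90, -50.40) on DE. Then |ZD| = |D − Z| = 68.85.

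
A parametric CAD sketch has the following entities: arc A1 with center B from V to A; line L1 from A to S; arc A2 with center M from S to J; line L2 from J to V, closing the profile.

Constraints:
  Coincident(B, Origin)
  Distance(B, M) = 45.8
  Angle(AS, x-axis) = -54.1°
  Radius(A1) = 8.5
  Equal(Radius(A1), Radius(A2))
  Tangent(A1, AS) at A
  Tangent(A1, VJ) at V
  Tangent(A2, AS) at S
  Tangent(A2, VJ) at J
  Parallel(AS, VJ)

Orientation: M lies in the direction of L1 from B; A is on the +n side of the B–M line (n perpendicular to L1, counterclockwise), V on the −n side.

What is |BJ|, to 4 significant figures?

46.58

The slot axis is L1's direction at -54.1°, so u = (cos -54.1°, sin -54.1°) = (0.5864, -0.8100) and n = (−sin -54.1°, cos -54.1°) = (0.8100, 0.5864). B is at the origin and M lies 45.8 along u from B, so M = 45.8·u = (26.86, -37.10). Tangency of A1 to both parallel lines with radius 8.5 puts A and V at B ± 8.5·n: A = (6.885, 4.984), V = (-6.885, -4.984). Equal radii place S and J the same way about M: S = M + 8.5·n = (33.74, -32.12), J = M − 8.5·n = (19.97, -42.08). Then |BJ| = |J − B| = 46.58.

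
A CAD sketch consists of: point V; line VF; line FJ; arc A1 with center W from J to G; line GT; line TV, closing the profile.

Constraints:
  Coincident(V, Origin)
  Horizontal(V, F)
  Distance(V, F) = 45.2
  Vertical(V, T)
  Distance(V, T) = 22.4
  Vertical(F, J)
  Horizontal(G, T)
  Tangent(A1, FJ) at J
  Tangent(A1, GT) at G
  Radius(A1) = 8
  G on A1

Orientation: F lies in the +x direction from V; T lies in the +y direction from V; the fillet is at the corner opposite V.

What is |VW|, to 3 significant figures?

39.9

V is at the origin; V and F share the same y with |VF| = 45.2 and F on the +x side, so F = (45.2, 0.00). V and T share the same x with |VT| = 22.4 and T on the +y side, so T = (0.00, 22.4). The virtual corner opposite V is at (45.2, 22.4). The tangent condition forces WJ to be normal to FJ and since A1 is tangent to GT there, WG ⟂ GT, with radius 8.0, so the center W sits 8.0 in from both sides at W = (37.2, 14.4). Then |VW| = |W − V| = 39.9.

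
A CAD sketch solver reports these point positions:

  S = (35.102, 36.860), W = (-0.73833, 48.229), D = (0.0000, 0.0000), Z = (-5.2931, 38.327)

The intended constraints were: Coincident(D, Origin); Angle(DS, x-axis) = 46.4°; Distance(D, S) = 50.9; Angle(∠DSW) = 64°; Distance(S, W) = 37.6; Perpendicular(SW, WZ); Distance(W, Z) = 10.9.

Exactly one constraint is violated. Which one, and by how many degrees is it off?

Perpendicular(SW, WZ) — off by 7.10°.

D = (0.00, 0.00) ✓; DS at 46.40° ✓; |DS| = 50.90 ✓; ∠DSW = 64.00° ✓; |SW| = 37.60 ✓; ∠(SW, WZ) = 82.90° ✗; |WZ| = 10.90 ✓.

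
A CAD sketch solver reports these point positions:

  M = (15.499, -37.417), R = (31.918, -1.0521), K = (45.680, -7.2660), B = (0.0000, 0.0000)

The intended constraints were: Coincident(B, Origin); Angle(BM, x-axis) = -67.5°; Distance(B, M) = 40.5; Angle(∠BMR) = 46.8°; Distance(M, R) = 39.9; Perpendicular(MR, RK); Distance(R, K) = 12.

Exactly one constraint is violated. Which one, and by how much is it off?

Distance(R, K) = 12 — off by 3.10.

B = (0.00, 0.00) ✓; BM at -67.50° ✓; |BM| = 40.50 ✓; ∠BMR = 46.80° ✓; |MR| = 39.90 ✓; ∠(MR, RK) = 90.00° ✓; |RK| = 15.10 ✗.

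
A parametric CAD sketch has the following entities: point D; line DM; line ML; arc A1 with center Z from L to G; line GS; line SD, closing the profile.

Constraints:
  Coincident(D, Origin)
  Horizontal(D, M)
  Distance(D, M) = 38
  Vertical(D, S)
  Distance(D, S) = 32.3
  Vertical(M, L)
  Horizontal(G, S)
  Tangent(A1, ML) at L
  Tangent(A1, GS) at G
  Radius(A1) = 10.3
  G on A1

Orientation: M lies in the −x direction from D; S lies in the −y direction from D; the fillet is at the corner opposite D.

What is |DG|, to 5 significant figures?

42.551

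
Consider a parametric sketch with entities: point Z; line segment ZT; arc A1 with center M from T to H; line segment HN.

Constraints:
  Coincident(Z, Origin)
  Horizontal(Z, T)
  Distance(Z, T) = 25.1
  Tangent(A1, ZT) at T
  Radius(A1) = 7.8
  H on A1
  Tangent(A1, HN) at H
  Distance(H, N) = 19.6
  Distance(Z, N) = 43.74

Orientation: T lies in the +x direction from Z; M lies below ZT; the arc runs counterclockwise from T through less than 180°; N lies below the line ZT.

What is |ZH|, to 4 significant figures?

24.21

Checks: Z.y = 0.00, T.y = 0.00 ✓; |MH| = 7.800 ✓; ∠(MH, HN) = 90.00° ✓; |HN| = 19.60 ✓; |ZN| = 43.74 ✓.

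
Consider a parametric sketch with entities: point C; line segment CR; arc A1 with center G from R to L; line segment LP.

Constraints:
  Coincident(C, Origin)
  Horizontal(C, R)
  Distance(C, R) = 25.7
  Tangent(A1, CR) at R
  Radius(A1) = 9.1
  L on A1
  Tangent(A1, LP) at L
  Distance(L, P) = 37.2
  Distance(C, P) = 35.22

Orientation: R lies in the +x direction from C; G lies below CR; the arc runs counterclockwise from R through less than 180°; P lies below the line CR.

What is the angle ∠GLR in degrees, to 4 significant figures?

61.71°

Checks: |GL| = 9.100 ✓; ∠(GL, LP) = 90.00° ✓; |LP| = 37.20 ✓; |CP| = 35.22 ✓.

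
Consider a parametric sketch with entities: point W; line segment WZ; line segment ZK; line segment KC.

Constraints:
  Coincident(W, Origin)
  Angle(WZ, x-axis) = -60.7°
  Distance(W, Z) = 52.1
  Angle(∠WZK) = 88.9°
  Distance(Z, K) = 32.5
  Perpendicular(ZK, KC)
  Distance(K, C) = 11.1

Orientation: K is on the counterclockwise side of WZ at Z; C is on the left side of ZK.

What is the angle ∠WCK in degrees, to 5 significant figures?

142.46°

W is at the origin; WZ runs at -60.7° with length 52.1, so Z = 52.1·(cos -60.7°, sin -60.7°) = (25.497, -45.435). ∠WZK = 88.9°, so ZK runs at -60.7° + (180° − 88.9°) = 30.400° from the x-axis; with |ZK| = 32.5, K = Z + 32.5·(cos 30.400°, sin 30.400°) = (53.529, -28.989). ZK ⟂ KC; with |KC| = 11.1 on the left of ZK, C = K + 11.1·(-0.50603, 0.86251) = (47.912, -19.415). Then cos ∠WCK = CW·CK / (|CW||CK|), giving 142.46°.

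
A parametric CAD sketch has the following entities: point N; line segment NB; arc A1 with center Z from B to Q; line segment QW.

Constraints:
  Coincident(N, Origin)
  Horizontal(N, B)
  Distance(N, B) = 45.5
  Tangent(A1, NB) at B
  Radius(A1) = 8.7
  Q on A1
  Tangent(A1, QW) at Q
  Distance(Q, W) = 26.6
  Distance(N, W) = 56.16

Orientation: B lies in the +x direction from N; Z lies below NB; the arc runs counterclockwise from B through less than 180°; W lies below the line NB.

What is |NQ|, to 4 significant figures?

38.47

Checks: |ZQ| = 8.700 ✓; ∠(ZQ, QW) = 90.00° ✓; |QW| = 26.60 ✓; |NW| = 56.16 ✓.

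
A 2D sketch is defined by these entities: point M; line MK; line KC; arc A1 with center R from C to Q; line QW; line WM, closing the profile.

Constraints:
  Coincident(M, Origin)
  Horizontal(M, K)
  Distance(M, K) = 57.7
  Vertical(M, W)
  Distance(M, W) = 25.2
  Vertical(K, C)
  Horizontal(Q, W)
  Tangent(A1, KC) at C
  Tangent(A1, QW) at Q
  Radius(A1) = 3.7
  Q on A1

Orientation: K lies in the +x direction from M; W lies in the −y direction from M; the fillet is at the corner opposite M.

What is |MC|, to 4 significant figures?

61.58

M is at the origin; M and K share the same y with |MK| = 57.7 and K on the +x side, so K = (57.70, 0.000). M and W share the same x with |MW| = 25.2 and W on the −y side, so W = (0.000, -25.20). The virtual corner opposite M is at (57.70, -25.20). Tangency of A1 to KC means the radius RC is perpendicular to KC and A1 meets QW tangentially, so RQ is at right angles to QW, with radius 3.7, so the center R sits 3.7 in from both sides at R = (54.00, -21.50). That places the tangent points at C = (57.70, -21.50) on KC and Q = (54.00, -25.20) on QW. Then |MC| = |C − M| = 61.58.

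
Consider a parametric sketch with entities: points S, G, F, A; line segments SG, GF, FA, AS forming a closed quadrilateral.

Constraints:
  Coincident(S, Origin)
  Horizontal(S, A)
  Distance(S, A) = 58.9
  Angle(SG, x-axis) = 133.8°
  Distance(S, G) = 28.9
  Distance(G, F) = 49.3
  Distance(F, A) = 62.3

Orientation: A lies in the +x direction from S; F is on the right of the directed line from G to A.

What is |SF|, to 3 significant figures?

23.7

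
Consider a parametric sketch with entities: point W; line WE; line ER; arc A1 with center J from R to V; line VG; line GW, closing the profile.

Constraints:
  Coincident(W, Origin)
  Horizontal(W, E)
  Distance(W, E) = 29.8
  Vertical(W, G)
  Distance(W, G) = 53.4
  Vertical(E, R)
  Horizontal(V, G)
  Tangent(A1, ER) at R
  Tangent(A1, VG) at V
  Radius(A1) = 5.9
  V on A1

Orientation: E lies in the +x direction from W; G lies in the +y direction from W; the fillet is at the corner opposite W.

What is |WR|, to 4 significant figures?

56.07

W is at the origin; W and E share the same y with |WE| = 29.8 and E on the +x side, so E = (29.80, 0.000). WG is vertical with |WG| = 53.4 and G on the +y side, so G = (0.000, 53.40). The virtual corner opposite W is at (29.80, 53.40). Since A1 is tangent to ER there, JR ⟂ ER and A1 meets VG tangentially, so JV is at right angles to VG, with radius 5.9, so the center J sits 5.9 in from both sides at J = (23.90, 47.50). That places the tangent points at R = (29.80, 47.50) on ER and V = (23.90, 53.40) on VG. Then |WR| = |R − W| = 56.07.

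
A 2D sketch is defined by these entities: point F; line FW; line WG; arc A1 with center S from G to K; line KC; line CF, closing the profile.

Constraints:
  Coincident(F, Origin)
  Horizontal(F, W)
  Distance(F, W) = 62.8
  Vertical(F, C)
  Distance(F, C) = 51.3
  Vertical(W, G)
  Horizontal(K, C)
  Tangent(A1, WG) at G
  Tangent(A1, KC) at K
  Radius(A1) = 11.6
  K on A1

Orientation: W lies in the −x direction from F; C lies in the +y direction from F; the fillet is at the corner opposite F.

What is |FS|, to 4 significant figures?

64.79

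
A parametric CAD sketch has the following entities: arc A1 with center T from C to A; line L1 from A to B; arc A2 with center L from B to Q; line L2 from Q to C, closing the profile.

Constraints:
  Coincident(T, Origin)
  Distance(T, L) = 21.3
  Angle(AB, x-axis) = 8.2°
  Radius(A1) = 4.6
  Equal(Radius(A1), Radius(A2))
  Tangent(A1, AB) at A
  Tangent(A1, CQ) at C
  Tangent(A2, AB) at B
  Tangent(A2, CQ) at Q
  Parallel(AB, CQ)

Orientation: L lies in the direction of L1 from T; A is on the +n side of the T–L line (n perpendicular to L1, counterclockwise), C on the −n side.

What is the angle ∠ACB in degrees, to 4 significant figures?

66.64°

Tangency of A1 to both parallel lines with radius 4.6 puts A and C at T ± 4.6·n: A = (-0.6561, 4.553), C = (0.6561, -4.553). Equal radii place B and Q the same way about L: B = L + 4.6·n = (20.43, 7.591), Q = L − 4.6·n = (21.74, -1.515). Then cos ∠ACB = CA·CB / (|CA||CB|), giving 66.64°.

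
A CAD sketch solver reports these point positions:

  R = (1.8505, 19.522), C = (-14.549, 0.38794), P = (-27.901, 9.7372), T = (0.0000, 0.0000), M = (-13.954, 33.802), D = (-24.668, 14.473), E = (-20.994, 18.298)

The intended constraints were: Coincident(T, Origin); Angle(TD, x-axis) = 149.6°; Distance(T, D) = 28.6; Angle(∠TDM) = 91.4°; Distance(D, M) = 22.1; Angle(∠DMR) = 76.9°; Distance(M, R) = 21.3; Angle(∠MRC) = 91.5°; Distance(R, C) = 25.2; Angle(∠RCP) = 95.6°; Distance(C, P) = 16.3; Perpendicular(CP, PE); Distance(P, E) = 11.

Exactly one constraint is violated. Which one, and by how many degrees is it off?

Perpendicular(CP, PE) — off by 3.90°.

T = (0.00, 0.00) ✓; TD at 149.6° ✓; |TD| = 28.60 ✓; ∠TDM = 91.40° ✓; |DM| = 22.10 ✓; ∠DMR = 76.90° ✓; |MR| = 21.30 ✓; ∠MRC = 91.50° ✓; |RC| = 25.20 ✓; ∠RCP = 95.60° ✓; |CP| = 16.30 ✓; ∠(CP, PE) = 93.90° ✗; |PE| = 11.00 ✓.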